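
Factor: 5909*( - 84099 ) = - 496940991 = - 3^1*17^2 * 19^1*97^1*311^1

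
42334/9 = 4703 + 7/9 = 4703.78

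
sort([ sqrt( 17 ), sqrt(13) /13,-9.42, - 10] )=[ - 10, - 9.42,sqrt( 13 ) /13  ,  sqrt(17 )]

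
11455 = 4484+6971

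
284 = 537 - 253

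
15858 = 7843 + 8015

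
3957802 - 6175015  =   - 2217213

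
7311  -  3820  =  3491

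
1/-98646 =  - 1 + 98645/98646 = - 0.00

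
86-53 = 33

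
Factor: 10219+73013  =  83232 = 2^5*3^2*17^2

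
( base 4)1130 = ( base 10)92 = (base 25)3H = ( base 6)232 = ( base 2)1011100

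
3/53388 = 1/17796 = 0.00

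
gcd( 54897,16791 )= 87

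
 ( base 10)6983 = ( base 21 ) fhb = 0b1101101000111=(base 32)6q7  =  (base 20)H93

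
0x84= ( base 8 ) 204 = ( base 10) 132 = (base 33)40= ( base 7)246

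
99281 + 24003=123284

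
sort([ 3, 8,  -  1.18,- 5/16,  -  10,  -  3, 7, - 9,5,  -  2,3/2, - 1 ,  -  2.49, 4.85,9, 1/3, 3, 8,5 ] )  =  [-10, - 9, - 3, - 2.49, - 2, - 1.18, - 1,  -  5/16,1/3,3/2,3,3,4.85,5, 5,7 , 8, 8,9 ]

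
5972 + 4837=10809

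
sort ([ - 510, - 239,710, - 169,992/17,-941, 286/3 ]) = [-941, - 510, - 239, - 169,992/17,  286/3,710]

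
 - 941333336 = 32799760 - 974133096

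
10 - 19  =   - 9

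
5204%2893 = 2311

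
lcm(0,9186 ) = 0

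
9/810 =1/90 = 0.01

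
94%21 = 10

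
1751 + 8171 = 9922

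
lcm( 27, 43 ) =1161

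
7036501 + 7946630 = 14983131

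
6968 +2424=9392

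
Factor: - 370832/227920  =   -301/185 = -  5^( - 1 )*7^1*37^(-1 )*43^1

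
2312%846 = 620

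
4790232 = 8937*536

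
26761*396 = 10597356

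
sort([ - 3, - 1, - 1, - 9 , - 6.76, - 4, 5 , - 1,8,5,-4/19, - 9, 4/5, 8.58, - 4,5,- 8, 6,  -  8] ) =[- 9,-9, - 8, - 8, - 6.76,-4, - 4, - 3,-1,  -  1, - 1, - 4/19, 4/5,5, 5, 5, 6,  8,8.58]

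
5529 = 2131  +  3398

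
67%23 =21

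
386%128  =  2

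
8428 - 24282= -15854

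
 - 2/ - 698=1/349 = 0.00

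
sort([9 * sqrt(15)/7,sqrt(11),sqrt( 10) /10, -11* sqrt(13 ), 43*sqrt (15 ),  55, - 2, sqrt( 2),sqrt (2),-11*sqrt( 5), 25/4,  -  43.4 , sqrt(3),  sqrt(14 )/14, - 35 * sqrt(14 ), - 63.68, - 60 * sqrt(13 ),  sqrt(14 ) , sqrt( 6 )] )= [ - 60 * sqrt(13 ), - 35*sqrt( 14),-63.68, - 43.4,  -  11*sqrt(13 ),-11*sqrt(5 ), - 2,sqrt( 14)/14, sqrt(  10 )/10, sqrt(2) , sqrt(2 ),  sqrt(3),sqrt(6 ), sqrt(11),sqrt(14 ),9* sqrt(15)/7  ,  25/4, 55,43 *sqrt ( 15 )]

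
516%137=105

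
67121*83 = 5571043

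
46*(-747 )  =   - 34362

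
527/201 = 2 + 125/201 = 2.62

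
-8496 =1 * ( - 8496 )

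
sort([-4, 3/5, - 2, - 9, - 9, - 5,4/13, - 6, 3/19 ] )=[ - 9 ,-9, - 6, - 5, - 4, - 2, 3/19,4/13,  3/5]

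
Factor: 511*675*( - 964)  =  - 332507700=-2^2*3^3*5^2 *7^1*73^1*241^1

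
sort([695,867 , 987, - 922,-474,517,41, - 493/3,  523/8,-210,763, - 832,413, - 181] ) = [-922, - 832,-474, -210  , - 181, - 493/3, 41, 523/8, 413, 517,  695,763,867, 987]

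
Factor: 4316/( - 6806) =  - 2^1 * 13^1*  41^ ( - 1) = - 26/41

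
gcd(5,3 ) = 1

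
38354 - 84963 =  -46609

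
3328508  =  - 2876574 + 6205082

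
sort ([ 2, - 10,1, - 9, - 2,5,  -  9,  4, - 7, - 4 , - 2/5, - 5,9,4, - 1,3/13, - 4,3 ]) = [ - 10, - 9,  -  9, - 7,  -  5, - 4, - 4, - 2, - 1, - 2/5 , 3/13,1 , 2,3,4, 4,5,9] 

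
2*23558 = 47116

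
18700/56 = 4675/14 = 333.93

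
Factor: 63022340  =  2^2*5^1 * 3151117^1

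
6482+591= 7073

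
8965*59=528935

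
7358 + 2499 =9857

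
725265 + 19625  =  744890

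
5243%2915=2328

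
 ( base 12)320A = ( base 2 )1010101101010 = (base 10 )5482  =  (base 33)514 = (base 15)1957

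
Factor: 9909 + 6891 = 2^5 * 3^1 *5^2 * 7^1 = 16800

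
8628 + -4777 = 3851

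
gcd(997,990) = 1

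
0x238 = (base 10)568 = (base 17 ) 1G7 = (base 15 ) 27d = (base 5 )4233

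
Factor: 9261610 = 2^1 * 5^1*926161^1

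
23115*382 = 8829930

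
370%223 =147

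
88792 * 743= 65972456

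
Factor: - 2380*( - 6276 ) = 14936880 = 2^4 * 3^1*5^1*7^1*17^1*523^1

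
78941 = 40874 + 38067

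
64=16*4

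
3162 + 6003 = 9165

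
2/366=1/183 = 0.01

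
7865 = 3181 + 4684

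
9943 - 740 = 9203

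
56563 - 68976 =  - 12413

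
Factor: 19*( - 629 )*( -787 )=9405437 =17^1 *19^1*37^1* 787^1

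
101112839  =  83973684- - 17139155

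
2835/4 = 708 + 3/4 = 708.75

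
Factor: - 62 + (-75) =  - 137^1 =- 137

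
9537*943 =8993391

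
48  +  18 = 66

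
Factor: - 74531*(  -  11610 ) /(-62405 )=  -  173060982/12481=-2^1*3^3*7^(- 1 )*43^1*1783^( - 1 ) * 74531^1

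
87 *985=85695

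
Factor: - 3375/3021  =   - 3^2*5^3 * 19^( - 1)*53^( - 1) = -1125/1007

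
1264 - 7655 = -6391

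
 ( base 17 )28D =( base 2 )1011010111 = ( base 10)727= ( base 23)18E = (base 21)1dd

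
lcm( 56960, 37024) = 740480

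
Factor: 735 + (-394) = 11^1 * 31^1 = 341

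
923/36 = 923/36   =  25.64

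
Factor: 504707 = 7^1*72101^1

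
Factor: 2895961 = 19^1*152419^1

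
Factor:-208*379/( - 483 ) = 2^4*3^(-1 )*7^(-1)*13^1*23^( - 1)*379^1=78832/483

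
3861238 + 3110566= 6971804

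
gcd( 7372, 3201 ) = 97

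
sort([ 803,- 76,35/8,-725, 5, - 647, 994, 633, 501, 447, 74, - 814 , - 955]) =[ - 955, - 814,-725, - 647 ,-76,35/8,  5,74 , 447,501, 633, 803, 994]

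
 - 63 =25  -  88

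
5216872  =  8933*584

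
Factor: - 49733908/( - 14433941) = 2^2 * 7^1*17^1 * 31^ ( - 1 )*163^1*641^1*465611^(- 1)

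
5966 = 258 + 5708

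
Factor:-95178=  -2^1*3^1*29^1*547^1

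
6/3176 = 3/1588 = 0.00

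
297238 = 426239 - 129001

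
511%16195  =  511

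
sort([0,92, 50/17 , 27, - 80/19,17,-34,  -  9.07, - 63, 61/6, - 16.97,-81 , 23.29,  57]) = [-81, - 63, - 34, - 16.97, - 9.07,-80/19,0,50/17,61/6, 17 , 23.29,27,57,92]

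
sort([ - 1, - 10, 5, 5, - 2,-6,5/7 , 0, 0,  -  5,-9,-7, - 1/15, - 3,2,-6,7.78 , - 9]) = [-10, - 9 , - 9, - 7,-6,-6, - 5, - 3,-2,-1,-1/15, 0 , 0, 5/7,2 , 5, 5,7.78]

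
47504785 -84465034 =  - 36960249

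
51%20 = 11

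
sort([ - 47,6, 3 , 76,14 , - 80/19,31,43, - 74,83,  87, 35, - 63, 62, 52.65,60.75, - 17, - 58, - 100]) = [ - 100, - 74, - 63, - 58, - 47,  -  17, - 80/19,3, 6  ,  14 , 31,35,43,52.65,60.75,62,  76,  83,87] 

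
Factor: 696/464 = 2^( - 1)*3^1 = 3/2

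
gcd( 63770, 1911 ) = 7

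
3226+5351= 8577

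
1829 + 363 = 2192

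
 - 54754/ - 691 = 54754/691 = 79.24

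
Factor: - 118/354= - 1/3 = - 3^ ( - 1)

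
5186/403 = 12 +350/403= 12.87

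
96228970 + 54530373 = 150759343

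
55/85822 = 5/7802 = 0.00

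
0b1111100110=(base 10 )998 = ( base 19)2EA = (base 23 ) 1K9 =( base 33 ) u8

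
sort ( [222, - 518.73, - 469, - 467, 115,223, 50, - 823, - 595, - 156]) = [  -  823, - 595 , - 518.73,  -  469, - 467,  -  156, 50,115, 222,223 ] 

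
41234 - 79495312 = -79454078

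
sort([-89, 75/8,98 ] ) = [ - 89,75/8 , 98] 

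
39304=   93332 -54028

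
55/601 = 55/601 = 0.09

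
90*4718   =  424620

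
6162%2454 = 1254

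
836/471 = 836/471= 1.77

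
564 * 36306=20476584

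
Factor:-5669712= - 2^4*3^2*39373^1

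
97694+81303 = 178997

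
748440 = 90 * 8316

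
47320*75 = 3549000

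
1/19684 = 1/19684   =  0.00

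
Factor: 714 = 2^1* 3^1 * 7^1*17^1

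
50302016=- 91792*(  -  548 )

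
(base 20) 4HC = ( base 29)299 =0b11110100000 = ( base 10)1952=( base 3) 2200022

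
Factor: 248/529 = 2^3*23^( - 2 )*31^1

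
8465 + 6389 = 14854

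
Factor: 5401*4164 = 22489764 = 2^2*3^1*11^1*347^1 * 491^1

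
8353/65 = 8353/65 = 128.51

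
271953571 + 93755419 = 365708990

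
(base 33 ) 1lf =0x705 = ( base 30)1tr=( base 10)1797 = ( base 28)285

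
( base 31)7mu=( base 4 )1310033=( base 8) 16417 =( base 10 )7439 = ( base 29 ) 8OF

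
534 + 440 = 974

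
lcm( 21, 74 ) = 1554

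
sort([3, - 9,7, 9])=[ - 9, 3,7, 9]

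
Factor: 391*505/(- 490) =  - 2^( - 1)*7^ ( - 2 ) *17^1*23^1*101^1 = - 39491/98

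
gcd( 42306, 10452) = 6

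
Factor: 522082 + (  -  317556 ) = 2^1 * 7^2*2087^1= 204526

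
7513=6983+530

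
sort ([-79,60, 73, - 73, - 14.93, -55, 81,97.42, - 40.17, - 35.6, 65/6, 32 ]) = [-79,  -  73,  -  55,  -  40.17, - 35.6, - 14.93 , 65/6,32, 60,73,81, 97.42 ] 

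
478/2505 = 478/2505 = 0.19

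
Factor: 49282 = 2^1*41^1*601^1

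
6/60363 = 2/20121= 0.00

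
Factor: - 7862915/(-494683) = 5^1* 7^( - 1 )*17^( - 1) * 29^1 * 211^1*257^1 * 4157^( - 1 ) 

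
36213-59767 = - 23554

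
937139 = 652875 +284264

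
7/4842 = 7/4842 = 0.00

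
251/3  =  251/3 = 83.67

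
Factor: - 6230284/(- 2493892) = 101^( - 1)*277^1*5623^1*6173^(-1) = 1557571/623473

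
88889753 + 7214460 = 96104213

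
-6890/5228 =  - 2 + 1783/2614 = - 1.32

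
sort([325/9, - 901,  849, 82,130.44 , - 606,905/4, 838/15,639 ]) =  [ - 901,-606,325/9,838/15, 82 , 130.44,905/4, 639, 849] 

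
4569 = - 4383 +8952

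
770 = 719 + 51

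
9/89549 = 9/89549= 0.00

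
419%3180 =419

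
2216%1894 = 322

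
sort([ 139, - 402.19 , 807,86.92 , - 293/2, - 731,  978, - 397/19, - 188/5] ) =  [ - 731 , - 402.19, - 293/2, - 188/5, - 397/19,86.92, 139, 807, 978 ]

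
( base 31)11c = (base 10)1004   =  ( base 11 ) 833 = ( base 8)1754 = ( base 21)25H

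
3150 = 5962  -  2812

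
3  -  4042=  - 4039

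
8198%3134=1930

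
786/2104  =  393/1052 = 0.37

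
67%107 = 67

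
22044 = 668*33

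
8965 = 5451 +3514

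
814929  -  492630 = 322299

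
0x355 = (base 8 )1525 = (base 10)853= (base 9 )1147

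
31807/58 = 548 + 23/58 =548.40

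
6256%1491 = 292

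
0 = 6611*0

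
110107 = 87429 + 22678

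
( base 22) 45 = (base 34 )2p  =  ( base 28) 39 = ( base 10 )93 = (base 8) 135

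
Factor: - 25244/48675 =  - 2^2*3^( - 1 )*5^( - 2 )*11^( - 1 )* 59^( - 1 )*6311^1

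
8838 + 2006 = 10844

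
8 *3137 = 25096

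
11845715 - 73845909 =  - 62000194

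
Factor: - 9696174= - 2^1*3^1*1616029^1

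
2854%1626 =1228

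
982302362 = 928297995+54004367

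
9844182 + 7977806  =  17821988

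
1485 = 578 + 907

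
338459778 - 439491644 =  - 101031866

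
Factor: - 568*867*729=-359000424 = - 2^3*3^7*17^2 * 71^1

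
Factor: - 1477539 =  -3^2* 7^1*47^1 *499^1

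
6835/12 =569 + 7/12  =  569.58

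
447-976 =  - 529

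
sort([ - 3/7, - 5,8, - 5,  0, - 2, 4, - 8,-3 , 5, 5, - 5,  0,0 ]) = [-8,  -  5, -5, -5,  -  3, - 2, - 3/7,0, 0,0,4, 5 , 5, 8 ]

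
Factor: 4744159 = 7^1 *677737^1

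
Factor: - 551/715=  - 5^( - 1) * 11^(  -  1 )*13^( - 1)*19^1*29^1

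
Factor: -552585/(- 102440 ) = 561/104   =  2^(  -  3)*3^1*11^1*13^( - 1 )*17^1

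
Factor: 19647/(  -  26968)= - 2^(  -  3) *3^2*37^1*59^1* 3371^(- 1 )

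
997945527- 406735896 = 591209631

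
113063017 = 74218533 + 38844484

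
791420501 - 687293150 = 104127351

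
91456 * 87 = 7956672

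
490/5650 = 49/565 = 0.09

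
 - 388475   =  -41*9475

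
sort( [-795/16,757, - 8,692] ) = [ - 795/16 , - 8,692, 757] 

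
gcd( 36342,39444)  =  6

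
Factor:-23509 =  - 23509^1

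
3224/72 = 403/9 = 44.78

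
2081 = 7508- 5427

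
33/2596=3/236  =  0.01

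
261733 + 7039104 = 7300837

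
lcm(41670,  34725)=208350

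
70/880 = 7/88=   0.08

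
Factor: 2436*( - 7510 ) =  - 2^3*3^1* 5^1*7^1*29^1 * 751^1 = - 18294360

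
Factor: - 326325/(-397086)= 475/578 = 2^(  -  1)*5^2 *17^(-2 )*19^1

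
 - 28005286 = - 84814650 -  - 56809364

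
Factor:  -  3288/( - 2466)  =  4/3 = 2^2*3^( - 1)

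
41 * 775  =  31775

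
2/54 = 1/27 = 0.04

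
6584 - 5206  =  1378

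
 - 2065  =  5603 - 7668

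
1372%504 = 364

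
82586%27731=27124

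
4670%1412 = 434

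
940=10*94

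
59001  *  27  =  1593027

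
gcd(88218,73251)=9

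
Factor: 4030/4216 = 65/68 = 2^( - 2)*5^1*13^1*17^( - 1)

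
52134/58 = 898+25/29 = 898.86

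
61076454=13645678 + 47430776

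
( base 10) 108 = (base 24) 4C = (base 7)213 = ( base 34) 36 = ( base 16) 6c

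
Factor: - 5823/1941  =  -3^1 = - 3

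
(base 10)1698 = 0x6A2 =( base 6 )11510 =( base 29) 20G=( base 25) 2hn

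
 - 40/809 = -40/809 = - 0.05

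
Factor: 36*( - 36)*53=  - 68688 = - 2^4*3^4*53^1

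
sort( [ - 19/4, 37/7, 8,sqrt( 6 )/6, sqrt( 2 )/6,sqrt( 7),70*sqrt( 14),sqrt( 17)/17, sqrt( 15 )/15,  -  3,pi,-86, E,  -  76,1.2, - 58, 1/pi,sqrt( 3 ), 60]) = [- 86, - 76, - 58 ,-19/4,-3, sqrt( 2) /6, sqrt(17 ) /17, sqrt(15)/15,1/pi, sqrt( 6)/6, 1.2,sqrt( 3), sqrt( 7), E, pi, 37/7, 8, 60,70*sqrt( 14) ] 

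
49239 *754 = 37126206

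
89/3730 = 89/3730 = 0.02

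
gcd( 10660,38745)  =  205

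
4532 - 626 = 3906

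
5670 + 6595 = 12265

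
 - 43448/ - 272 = 159+ 25/34 = 159.74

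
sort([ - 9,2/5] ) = [ - 9, 2/5]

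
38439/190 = 38439/190 = 202.31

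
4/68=1/17=0.06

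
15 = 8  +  7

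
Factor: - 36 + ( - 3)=  -  39=- 3^1*13^1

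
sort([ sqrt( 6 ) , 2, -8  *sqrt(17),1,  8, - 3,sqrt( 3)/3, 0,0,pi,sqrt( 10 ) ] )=[ - 8*sqrt( 17 ),-3,0,  0,sqrt( 3)/3 , 1, 2, sqrt ( 6 ), pi, sqrt( 10),8 ] 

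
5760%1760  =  480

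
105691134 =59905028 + 45786106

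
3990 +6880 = 10870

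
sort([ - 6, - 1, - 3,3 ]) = [ -6, - 3, - 1, 3 ] 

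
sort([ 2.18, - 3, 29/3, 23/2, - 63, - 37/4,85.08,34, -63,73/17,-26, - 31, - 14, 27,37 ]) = [  -  63 , -63, - 31, - 26, - 14,-37/4, - 3,2.18,  73/17,29/3,23/2,27,  34,  37,85.08]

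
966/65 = 966/65 = 14.86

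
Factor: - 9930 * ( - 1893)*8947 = 168181143030=2^1*3^2*5^1*23^1*331^1*389^1 *631^1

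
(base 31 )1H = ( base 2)110000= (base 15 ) 33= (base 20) 28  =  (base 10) 48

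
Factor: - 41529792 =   -  2^6 * 3^1 * 163^1*1327^1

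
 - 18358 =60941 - 79299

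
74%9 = 2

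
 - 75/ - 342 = 25/114 = 0.22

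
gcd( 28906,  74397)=1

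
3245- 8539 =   -  5294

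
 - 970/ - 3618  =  485/1809 = 0.27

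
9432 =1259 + 8173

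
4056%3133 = 923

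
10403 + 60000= 70403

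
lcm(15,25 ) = 75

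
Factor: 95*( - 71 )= - 6745 = - 5^1*19^1*71^1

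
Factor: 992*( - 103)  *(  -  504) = 2^8*3^2* 7^1*31^1*103^1 = 51496704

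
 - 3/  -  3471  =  1/1157 = 0.00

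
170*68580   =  11658600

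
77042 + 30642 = 107684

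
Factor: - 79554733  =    -  311^1*255803^1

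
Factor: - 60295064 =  - 2^3* 7536883^1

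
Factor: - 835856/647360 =-2^( - 2)*5^(-1)*17^(  -  1) * 439^1 = -439/340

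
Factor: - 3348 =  -2^2*3^3*31^1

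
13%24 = 13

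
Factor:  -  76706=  - 2^1*7^1*5479^1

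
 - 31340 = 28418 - 59758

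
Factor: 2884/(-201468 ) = -7/489= - 3^(-1)*7^1*163^(- 1 ) 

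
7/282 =7/282 =0.02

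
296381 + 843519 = 1139900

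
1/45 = 1/45 = 0.02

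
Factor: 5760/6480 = 8/9 = 2^3*3^( - 2 )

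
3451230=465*7422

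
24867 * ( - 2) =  - 49734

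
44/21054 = 2/957=0.00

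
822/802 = 411/401 = 1.02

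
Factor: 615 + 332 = 947 = 947^1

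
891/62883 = 33/2329 = 0.01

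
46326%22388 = 1550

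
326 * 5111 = 1666186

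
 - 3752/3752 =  - 1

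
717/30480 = 239/10160 = 0.02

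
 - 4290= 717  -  5007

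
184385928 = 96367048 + 88018880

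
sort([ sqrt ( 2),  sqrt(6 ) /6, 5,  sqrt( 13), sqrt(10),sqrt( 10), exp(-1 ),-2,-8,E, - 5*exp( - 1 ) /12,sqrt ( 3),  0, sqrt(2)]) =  [  -  8,-2,-5  *exp( - 1)/12,0, exp(- 1 ), sqrt( 6)/6,sqrt( 2), sqrt( 2),sqrt( 3), E,sqrt( 10), sqrt ( 10 ), sqrt ( 13),5]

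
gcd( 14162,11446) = 194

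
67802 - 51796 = 16006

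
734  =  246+488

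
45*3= 135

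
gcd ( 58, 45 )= 1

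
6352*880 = 5589760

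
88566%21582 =2238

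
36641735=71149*515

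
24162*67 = 1618854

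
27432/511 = 53+349/511 = 53.68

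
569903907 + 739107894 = 1309011801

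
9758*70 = 683060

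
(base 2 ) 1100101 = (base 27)3k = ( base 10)101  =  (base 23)49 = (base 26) 3n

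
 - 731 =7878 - 8609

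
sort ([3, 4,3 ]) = [3, 3,4]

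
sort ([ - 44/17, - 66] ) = [ - 66, - 44/17]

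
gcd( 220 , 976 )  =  4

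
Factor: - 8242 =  - 2^1 * 13^1 * 317^1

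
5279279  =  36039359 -30760080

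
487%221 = 45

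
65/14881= 65/14881= 0.00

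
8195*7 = 57365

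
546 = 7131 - 6585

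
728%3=2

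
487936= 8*60992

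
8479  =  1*8479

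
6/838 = 3/419=0.01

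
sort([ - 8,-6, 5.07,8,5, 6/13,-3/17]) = [ - 8 ,-6,-3/17,6/13,5,5.07,8]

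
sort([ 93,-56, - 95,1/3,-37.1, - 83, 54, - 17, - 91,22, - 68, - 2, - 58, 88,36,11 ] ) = [ -95 , - 91, - 83, - 68, - 58, - 56, - 37.1 , - 17, - 2, 1/3, 11, 22, 36,54, 88,93 ]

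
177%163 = 14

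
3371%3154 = 217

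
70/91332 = 35/45666 = 0.00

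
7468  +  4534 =12002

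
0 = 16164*0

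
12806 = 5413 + 7393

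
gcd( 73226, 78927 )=1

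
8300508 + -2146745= 6153763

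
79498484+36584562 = 116083046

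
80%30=20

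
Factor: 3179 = 11^1*17^2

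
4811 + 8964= 13775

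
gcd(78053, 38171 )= 1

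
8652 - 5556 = 3096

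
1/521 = 1/521= 0.00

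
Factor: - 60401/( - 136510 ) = 323/730 = 2^( - 1 ) * 5^ ( - 1 )*17^1*19^1*73^(  -  1)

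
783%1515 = 783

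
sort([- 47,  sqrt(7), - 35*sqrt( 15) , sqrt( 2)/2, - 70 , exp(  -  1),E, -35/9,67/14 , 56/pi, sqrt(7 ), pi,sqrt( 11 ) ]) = [ - 35*sqrt( 15),- 70, - 47 , -35/9,  exp( - 1),sqrt(2 ) /2 , sqrt(7),sqrt(7 ), E,pi, sqrt(11) , 67/14,56/pi]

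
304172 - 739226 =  - 435054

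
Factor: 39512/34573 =8/7 = 2^3*7^(- 1)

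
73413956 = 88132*833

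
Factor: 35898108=2^2 * 3^1*311^1*9619^1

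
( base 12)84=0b1100100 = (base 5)400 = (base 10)100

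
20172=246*82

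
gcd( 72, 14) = 2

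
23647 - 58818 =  - 35171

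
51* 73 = 3723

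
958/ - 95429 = - 958/95429= - 0.01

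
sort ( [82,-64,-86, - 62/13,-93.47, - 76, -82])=[  -  93.47,-86, - 82, -76, - 64, - 62/13 , 82]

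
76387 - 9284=67103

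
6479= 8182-1703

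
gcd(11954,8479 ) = 139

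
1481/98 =15 + 11/98 = 15.11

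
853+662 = 1515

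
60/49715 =12/9943 = 0.00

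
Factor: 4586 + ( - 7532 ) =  - 2^1*3^1 * 491^1 =- 2946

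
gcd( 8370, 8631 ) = 9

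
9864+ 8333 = 18197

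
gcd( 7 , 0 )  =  7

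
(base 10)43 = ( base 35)18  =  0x2b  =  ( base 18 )27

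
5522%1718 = 368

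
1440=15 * 96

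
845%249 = 98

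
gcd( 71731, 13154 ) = 1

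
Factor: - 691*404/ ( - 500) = 69791/125  =  5^( - 3)*101^1 * 691^1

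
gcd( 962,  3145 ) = 37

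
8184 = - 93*( - 88) 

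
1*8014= 8014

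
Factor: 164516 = 2^2*11^1*3739^1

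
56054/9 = 56054/9 = 6228.22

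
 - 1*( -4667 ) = 4667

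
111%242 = 111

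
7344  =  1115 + 6229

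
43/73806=43/73806 = 0.00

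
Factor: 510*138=2^2*3^2*5^1*17^1*23^1 = 70380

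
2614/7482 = 1307/3741 = 0.35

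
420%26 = 4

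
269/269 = 1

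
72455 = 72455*1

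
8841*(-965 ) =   -  8531565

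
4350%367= 313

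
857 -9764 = -8907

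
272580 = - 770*(  -  354) 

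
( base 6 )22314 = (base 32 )326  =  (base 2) 110001000110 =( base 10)3142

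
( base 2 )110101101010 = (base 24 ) 5N2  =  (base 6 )23522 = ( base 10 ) 3434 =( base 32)3BA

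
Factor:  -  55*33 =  - 3^1*5^1*11^2  =  - 1815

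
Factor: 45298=2^1*11^1 * 29^1*  71^1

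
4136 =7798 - 3662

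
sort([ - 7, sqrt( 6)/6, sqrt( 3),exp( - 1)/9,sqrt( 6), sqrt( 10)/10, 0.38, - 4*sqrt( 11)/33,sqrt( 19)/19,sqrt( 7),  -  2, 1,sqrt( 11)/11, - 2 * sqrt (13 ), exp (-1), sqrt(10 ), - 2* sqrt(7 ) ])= [-2*sqrt( 13 ), - 7, - 2*sqrt( 7), - 2, - 4*sqrt( 11)/33, exp( - 1 ) /9, sqrt( 19) /19,sqrt( 11)/11,sqrt( 10)/10, exp( - 1), 0.38,  sqrt( 6)/6, 1,  sqrt( 3 ), sqrt(6),  sqrt( 7 ),sqrt( 10)]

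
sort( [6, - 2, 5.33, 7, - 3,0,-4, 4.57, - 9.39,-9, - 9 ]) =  [-9.39,-9,-9, - 4,-3, - 2,  0,4.57,  5.33 , 6, 7]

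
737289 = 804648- 67359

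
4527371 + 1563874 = 6091245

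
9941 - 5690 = 4251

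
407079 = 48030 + 359049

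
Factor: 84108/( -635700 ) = -5^ ( - 2 )*13^( - 1 )*43^1 = -43/325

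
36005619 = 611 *58929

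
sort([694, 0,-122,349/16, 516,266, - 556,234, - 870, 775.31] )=[ - 870,-556,-122,0,349/16,234,266, 516, 694 , 775.31 ] 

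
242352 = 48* 5049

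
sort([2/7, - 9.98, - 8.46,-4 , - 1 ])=[ - 9.98, - 8.46, - 4, - 1, 2/7 ] 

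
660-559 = 101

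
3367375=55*61225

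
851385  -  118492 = 732893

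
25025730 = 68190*367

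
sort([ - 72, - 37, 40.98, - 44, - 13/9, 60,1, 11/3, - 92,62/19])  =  [ - 92, - 72, - 44, - 37,-13/9,1, 62/19, 11/3,40.98,60]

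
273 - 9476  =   - 9203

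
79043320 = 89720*881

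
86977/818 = 106 + 269/818 = 106.33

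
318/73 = 4 + 26/73=4.36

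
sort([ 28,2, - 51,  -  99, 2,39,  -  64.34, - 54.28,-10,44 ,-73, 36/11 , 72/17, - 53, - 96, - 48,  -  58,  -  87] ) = [ - 99,  -  96,  -  87, - 73,-64.34, - 58, - 54.28, - 53, - 51, - 48, -10, 2, 2,36/11, 72/17 , 28, 39 , 44] 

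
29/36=29/36 = 0.81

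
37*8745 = 323565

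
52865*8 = 422920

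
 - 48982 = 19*(-2578) 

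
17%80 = 17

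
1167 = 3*389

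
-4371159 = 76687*(-57)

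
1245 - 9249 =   -  8004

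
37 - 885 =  - 848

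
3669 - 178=3491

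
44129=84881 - 40752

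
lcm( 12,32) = 96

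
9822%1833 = 657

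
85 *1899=161415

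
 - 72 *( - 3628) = 261216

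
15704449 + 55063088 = 70767537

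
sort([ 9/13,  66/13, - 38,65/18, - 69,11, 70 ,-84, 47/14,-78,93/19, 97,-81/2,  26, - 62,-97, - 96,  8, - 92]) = [ - 97,-96,-92,-84,-78, - 69,  -  62, -81/2,-38, 9/13, 47/14,65/18,93/19,  66/13, 8, 11, 26, 70,97]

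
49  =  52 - 3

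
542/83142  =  271/41571 = 0.01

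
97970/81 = 1209 + 41/81 = 1209.51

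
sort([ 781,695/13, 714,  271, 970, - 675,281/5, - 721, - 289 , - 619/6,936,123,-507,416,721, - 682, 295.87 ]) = [-721, - 682, - 675,  -  507, - 289, - 619/6,695/13, 281/5, 123,271,295.87, 416,714, 721, 781, 936,970] 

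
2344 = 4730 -2386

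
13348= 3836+9512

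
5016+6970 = 11986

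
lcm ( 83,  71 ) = 5893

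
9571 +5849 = 15420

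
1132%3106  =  1132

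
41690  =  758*55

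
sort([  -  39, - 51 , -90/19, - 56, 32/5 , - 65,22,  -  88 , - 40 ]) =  [ - 88, - 65,-56, - 51, - 40,- 39, - 90/19, 32/5, 22 ] 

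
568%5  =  3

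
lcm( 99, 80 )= 7920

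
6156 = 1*6156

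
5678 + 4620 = 10298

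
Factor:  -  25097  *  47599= - 25097^1*47599^1 = -  1194592103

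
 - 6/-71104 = 3/35552= 0.00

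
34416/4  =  8604 = 8604.00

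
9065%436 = 345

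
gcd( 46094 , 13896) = 2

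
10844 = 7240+3604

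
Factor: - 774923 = -89^1 * 8707^1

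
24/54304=3/6788= 0.00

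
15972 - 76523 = - 60551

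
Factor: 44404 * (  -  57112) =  - 2^5*11^2*17^1*59^1 * 653^1 = - 2536001248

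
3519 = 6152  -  2633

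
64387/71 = 906 + 61/71 = 906.86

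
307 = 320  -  13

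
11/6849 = 11/6849 = 0.00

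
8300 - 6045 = 2255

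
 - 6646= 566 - 7212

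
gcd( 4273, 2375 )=1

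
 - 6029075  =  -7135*845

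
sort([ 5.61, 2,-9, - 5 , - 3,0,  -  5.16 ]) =[  -  9, - 5.16,-5, - 3, 0,2,5.61 ]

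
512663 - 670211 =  - 157548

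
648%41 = 33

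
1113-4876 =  - 3763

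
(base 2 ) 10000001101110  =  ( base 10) 8302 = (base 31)8JP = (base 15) 26D7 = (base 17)1bc6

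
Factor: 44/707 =2^2*7^( - 1 )*11^1*101^(-1) 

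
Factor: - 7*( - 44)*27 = 8316 = 2^2*3^3 * 7^1  *  11^1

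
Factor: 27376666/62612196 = 13688333/31306098 = 2^( - 1) * 3^( - 1) * 1033^ ( - 1) * 5051^ (-1) * 13688333^1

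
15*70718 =1060770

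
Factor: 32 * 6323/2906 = 101168/1453 =2^4*1453^( - 1 )*6323^1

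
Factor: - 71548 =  - 2^2*31^1 *577^1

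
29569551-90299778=-60730227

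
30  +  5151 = 5181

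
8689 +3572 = 12261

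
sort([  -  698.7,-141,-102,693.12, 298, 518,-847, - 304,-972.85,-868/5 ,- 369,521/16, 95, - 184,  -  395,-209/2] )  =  [-972.85,  -  847,-698.7, - 395,-369,- 304, - 184,-868/5, - 141, - 209/2,-102,521/16, 95, 298,518, 693.12]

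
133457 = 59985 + 73472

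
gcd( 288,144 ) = 144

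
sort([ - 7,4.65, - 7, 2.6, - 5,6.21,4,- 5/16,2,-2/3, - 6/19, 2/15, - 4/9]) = [-7 ,  -  7,- 5,-2/3, - 4/9, - 6/19, - 5/16,2/15,2,2.6,4, 4.65,6.21]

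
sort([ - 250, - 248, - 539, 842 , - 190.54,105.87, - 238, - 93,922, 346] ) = [ - 539 , - 250, - 248, - 238, - 190.54, - 93, 105.87,346,842,  922 ] 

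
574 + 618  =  1192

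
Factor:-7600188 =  - 2^2 * 3^1 * 127^1*4987^1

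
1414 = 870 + 544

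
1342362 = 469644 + 872718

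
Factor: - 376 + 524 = 2^2 * 37^1= 148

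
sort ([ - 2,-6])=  [  -  6, - 2]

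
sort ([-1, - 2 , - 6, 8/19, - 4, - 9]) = [ - 9, - 6 , - 4, - 2,-1,8/19 ] 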